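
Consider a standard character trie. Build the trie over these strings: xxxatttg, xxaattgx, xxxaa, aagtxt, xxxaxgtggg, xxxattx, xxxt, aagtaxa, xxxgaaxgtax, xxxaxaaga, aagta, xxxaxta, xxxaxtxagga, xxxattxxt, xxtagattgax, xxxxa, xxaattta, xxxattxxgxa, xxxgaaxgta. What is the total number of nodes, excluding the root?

Insert word by word; a character creates a node only if that edge doesn't already exist:
  "xxxatttg" → 8 new (x, x, x, a, t, t, t, g)
  "xxaattgx" → prefix "xx" already present; 6 new (a, a, t, t, g, x)
  "xxxaa" → prefix "xxxa" already present; 1 new (a)
  "aagtxt" → 6 new (a, a, g, t, x, t)
  "xxxaxgtggg" → prefix "xxxa" already present; 6 new (x, g, t, g, g, g)
  "xxxattx" → prefix "xxxatt" already present; 1 new (x)
  "xxxt" → prefix "xxx" already present; 1 new (t)
  "aagtaxa" → prefix "aagt" already present; 3 new (a, x, a)
  "xxxgaaxgtax" → prefix "xxx" already present; 8 new (g, a, a, x, g, t, a, x)
  "xxxaxaaga" → prefix "xxxax" already present; 4 new (a, a, g, a)
  "aagta" → prefix "aagta" already present; 0 new (none)
  "xxxaxta" → prefix "xxxax" already present; 2 new (t, a)
  "xxxaxtxagga" → prefix "xxxaxt" already present; 5 new (x, a, g, g, a)
  "xxxattxxt" → prefix "xxxattx" already present; 2 new (x, t)
  "xxtagattgax" → prefix "xx" already present; 9 new (t, a, g, a, t, t, g, a, x)
  "xxxxa" → prefix "xxx" already present; 2 new (x, a)
  "xxaattta" → prefix "xxaatt" already present; 2 new (t, a)
  "xxxattxxgxa" → prefix "xxxattxx" already present; 3 new (g, x, a)
  "xxxgaaxgta" → prefix "xxxgaaxgta" already present; 0 new (none)
Total nodes = 8 + 6 + 1 + 6 + 6 + 1 + 1 + 3 + 8 + 4 + 0 + 2 + 5 + 2 + 9 + 2 + 2 + 3 + 0 = 69

69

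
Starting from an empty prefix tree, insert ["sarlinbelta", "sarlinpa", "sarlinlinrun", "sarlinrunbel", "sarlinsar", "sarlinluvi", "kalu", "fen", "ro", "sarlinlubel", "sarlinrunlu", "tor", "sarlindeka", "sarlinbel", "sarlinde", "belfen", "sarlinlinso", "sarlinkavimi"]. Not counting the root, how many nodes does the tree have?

66

For each word, the new-node count is its length minus the longest prefix already in the trie:
  "sarlinbelta" → 11 new (s, a, r, l, i, n, b, e, l, t, a)
  "sarlinpa" → prefix "sarlin" already present; 2 new (p, a)
  "sarlinlinrun" → prefix "sarlin" already present; 6 new (l, i, n, r, u, n)
  "sarlinrunbel" → prefix "sarlin" already present; 6 new (r, u, n, b, e, l)
  "sarlinsar" → prefix "sarlin" already present; 3 new (s, a, r)
  "sarlinluvi" → prefix "sarlinl" already present; 3 new (u, v, i)
  "kalu" → 4 new (k, a, l, u)
  "fen" → 3 new (f, e, n)
  "ro" → 2 new (r, o)
  "sarlinlubel" → prefix "sarlinlu" already present; 3 new (b, e, l)
  "sarlinrunlu" → prefix "sarlinrun" already present; 2 new (l, u)
  "tor" → 3 new (t, o, r)
  "sarlindeka" → prefix "sarlin" already present; 4 new (d, e, k, a)
  "sarlinbel" → prefix "sarlinbel" already present; 0 new (none)
  "sarlinde" → prefix "sarlinde" already present; 0 new (none)
  "belfen" → 6 new (b, e, l, f, e, n)
  "sarlinlinso" → prefix "sarlinlin" already present; 2 new (s, o)
  "sarlinkavimi" → prefix "sarlin" already present; 6 new (k, a, v, i, m, i)
Total nodes = 11 + 2 + 6 + 6 + 3 + 3 + 4 + 3 + 2 + 3 + 2 + 3 + 4 + 0 + 0 + 6 + 2 + 6 = 66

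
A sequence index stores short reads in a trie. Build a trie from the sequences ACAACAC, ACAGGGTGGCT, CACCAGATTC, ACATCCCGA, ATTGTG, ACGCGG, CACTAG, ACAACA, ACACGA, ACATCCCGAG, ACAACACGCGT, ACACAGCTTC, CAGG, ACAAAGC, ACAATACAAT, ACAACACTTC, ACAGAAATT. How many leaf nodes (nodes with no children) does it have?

A leaf is a node with no children — equivalently, the end of a word that is not a proper prefix of any other stored word.
Those words: "ACAAAGC", "ACAACACGCGT", "ACAACACTTC", "ACAATACAAT", "ACACAGCTTC", "ACACGA", "ACAGAAATT", "ACAGGGTGGCT", "ACATCCCGAG", "ACGCGG", "ATTGTG", "CACCAGATTC", "CACTAG", "CAGG"
Leaf count: 14

14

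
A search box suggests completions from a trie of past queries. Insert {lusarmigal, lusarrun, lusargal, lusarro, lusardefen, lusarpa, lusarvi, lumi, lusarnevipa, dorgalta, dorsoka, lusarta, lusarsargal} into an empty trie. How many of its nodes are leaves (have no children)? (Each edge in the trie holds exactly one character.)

A leaf is a node with no children — equivalently, the end of a word that is not a proper prefix of any other stored word.
Those words: "dorgalta", "dorsoka", "lumi", "lusardefen", "lusargal", "lusarmigal", "lusarnevipa", "lusarpa", "lusarro", "lusarrun", "lusarsargal", "lusarta", "lusarvi"
Leaf count: 13

13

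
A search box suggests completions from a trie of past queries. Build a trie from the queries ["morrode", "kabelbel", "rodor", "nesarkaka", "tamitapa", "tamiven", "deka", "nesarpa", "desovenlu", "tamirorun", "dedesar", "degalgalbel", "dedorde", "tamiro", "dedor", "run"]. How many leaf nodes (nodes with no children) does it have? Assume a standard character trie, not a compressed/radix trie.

A leaf is a node with no children — equivalently, the end of a word that is not a proper prefix of any other stored word.
Those words: "dedesar", "dedorde", "degalgalbel", "deka", "desovenlu", "kabelbel", "morrode", "nesarkaka", "nesarpa", "rodor", "run", "tamirorun", "tamitapa", "tamiven"
Leaf count: 14

14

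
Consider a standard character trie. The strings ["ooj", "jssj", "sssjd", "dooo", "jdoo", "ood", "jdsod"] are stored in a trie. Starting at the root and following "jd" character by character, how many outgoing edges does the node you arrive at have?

The children of the "jd" node are the distinct next characters among strings starting with "jd".
Characters that immediately follow "jd" among the stored strings: {o, s}.
That node has 2 child edges.

2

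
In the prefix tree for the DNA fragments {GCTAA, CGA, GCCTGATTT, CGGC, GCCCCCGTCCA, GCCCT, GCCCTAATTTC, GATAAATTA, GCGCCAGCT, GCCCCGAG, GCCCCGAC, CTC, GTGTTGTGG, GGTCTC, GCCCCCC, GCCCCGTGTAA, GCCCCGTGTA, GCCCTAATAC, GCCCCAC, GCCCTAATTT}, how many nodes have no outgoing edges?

Leaves are exactly the stored words that no other stored word extends.
Those words: "CGA", "CGGC", "CTC", "GATAAATTA", "GCCCCAC", "GCCCCCC", "GCCCCCGTCCA", "GCCCCGAC", "GCCCCGAG", "GCCCCGTGTAA", "GCCCTAATAC", "GCCCTAATTTC", "GCCTGATTT", "GCGCCAGCT", "GCTAA", "GGTCTC", "GTGTTGTGG"
Leaf count: 17

17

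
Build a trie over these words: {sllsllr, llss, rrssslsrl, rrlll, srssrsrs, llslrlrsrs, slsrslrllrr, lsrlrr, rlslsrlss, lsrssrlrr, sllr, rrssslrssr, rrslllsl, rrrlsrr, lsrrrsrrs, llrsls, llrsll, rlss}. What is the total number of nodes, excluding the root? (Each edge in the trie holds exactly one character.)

For each word, the new-node count is its length minus the longest prefix already in the trie:
  "sllsllr" → 7 new (s, l, l, s, l, l, r)
  "llss" → 4 new (l, l, s, s)
  "rrssslsrl" → 9 new (r, r, s, s, s, l, s, r, l)
  "rrlll" → prefix "rr" already present; 3 new (l, l, l)
  "srssrsrs" → prefix "s" already present; 7 new (r, s, s, r, s, r, s)
  "llslrlrsrs" → prefix "lls" already present; 7 new (l, r, l, r, s, r, s)
  "slsrslrllrr" → prefix "sl" already present; 9 new (s, r, s, l, r, l, l, r, r)
  "lsrlrr" → prefix "l" already present; 5 new (s, r, l, r, r)
  "rlslsrlss" → prefix "r" already present; 8 new (l, s, l, s, r, l, s, s)
  "lsrssrlrr" → prefix "lsr" already present; 6 new (s, s, r, l, r, r)
  "sllr" → prefix "sll" already present; 1 new (r)
  "rrssslrssr" → prefix "rrsssl" already present; 4 new (r, s, s, r)
  "rrslllsl" → prefix "rrs" already present; 5 new (l, l, l, s, l)
  "rrrlsrr" → prefix "rr" already present; 5 new (r, l, s, r, r)
  "lsrrrsrrs" → prefix "lsr" already present; 6 new (r, r, s, r, r, s)
  "llrsls" → prefix "ll" already present; 4 new (r, s, l, s)
  "llrsll" → prefix "llrsl" already present; 1 new (l)
  "rlss" → prefix "rls" already present; 1 new (s)
Total nodes = 7 + 4 + 9 + 3 + 7 + 7 + 9 + 5 + 8 + 6 + 1 + 4 + 5 + 5 + 6 + 4 + 1 + 1 = 92

92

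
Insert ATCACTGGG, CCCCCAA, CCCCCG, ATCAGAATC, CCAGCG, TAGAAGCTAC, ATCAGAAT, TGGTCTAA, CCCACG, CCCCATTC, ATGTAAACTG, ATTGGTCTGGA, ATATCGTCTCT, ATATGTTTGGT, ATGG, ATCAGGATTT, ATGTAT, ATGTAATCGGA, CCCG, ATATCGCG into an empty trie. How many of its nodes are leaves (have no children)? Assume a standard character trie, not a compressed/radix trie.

Leaves are exactly the stored words that no other stored word extends.
Those words: "ATATCGCG", "ATATCGTCTCT", "ATATGTTTGGT", "ATCACTGGG", "ATCAGAATC", "ATCAGGATTT", "ATGG", "ATGTAAACTG", "ATGTAATCGGA", "ATGTAT", "ATTGGTCTGGA", "CCAGCG", "CCCACG", "CCCCATTC", "CCCCCAA", "CCCCCG", "CCCG", "TAGAAGCTAC", "TGGTCTAA"
Leaf count: 19

19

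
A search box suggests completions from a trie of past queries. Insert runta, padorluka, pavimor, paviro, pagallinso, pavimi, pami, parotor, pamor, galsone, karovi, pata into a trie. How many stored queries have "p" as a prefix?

9

Walk to "p"; the words in its subtree are exactly those with that prefix.
Words under "p": padorluka, pagallinso, pami, pamor, parotor, pata, pavimi, pavimor, paviro
Count: 9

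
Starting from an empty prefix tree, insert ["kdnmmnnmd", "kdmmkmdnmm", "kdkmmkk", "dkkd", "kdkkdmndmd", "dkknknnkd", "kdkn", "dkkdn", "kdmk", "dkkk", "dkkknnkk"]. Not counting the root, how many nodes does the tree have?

47

For each word, the new-node count is its length minus the longest prefix already in the trie:
  "kdnmmnnmd" → 9 new (k, d, n, m, m, n, n, m, d)
  "kdmmkmdnmm" → prefix "kd" already present; 8 new (m, m, k, m, d, n, m, m)
  "kdkmmkk" → prefix "kd" already present; 5 new (k, m, m, k, k)
  "dkkd" → 4 new (d, k, k, d)
  "kdkkdmndmd" → prefix "kdk" already present; 7 new (k, d, m, n, d, m, d)
  "dkknknnkd" → prefix "dkk" already present; 6 new (n, k, n, n, k, d)
  "kdkn" → prefix "kdk" already present; 1 new (n)
  "dkkdn" → prefix "dkkd" already present; 1 new (n)
  "kdmk" → prefix "kdm" already present; 1 new (k)
  "dkkk" → prefix "dkk" already present; 1 new (k)
  "dkkknnkk" → prefix "dkkk" already present; 4 new (n, n, k, k)
Total nodes = 9 + 8 + 5 + 4 + 7 + 6 + 1 + 1 + 1 + 1 + 4 = 47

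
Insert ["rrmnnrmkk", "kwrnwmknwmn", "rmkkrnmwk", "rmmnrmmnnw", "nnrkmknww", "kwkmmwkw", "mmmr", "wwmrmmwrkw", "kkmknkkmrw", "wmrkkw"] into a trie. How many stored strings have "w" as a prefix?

2

Filter for entries beginning with "w":
Matches: "wmrkkw", "wwmrmmwrkw"
Count: 2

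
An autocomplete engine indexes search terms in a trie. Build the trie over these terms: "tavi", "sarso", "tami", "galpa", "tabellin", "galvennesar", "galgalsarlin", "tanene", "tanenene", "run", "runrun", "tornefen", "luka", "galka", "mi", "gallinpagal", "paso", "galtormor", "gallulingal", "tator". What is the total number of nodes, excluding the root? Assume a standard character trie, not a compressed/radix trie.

94

For each word, the new-node count is its length minus the longest prefix already in the trie:
  "tavi" → 4 new (t, a, v, i)
  "sarso" → 5 new (s, a, r, s, o)
  "tami" → prefix "ta" already present; 2 new (m, i)
  "galpa" → 5 new (g, a, l, p, a)
  "tabellin" → prefix "ta" already present; 6 new (b, e, l, l, i, n)
  "galvennesar" → prefix "gal" already present; 8 new (v, e, n, n, e, s, a, r)
  "galgalsarlin" → prefix "gal" already present; 9 new (g, a, l, s, a, r, l, i, n)
  "tanene" → prefix "ta" already present; 4 new (n, e, n, e)
  "tanenene" → prefix "tanene" already present; 2 new (n, e)
  "run" → 3 new (r, u, n)
  "runrun" → prefix "run" already present; 3 new (r, u, n)
  "tornefen" → prefix "t" already present; 7 new (o, r, n, e, f, e, n)
  "luka" → 4 new (l, u, k, a)
  "galka" → prefix "gal" already present; 2 new (k, a)
  "mi" → 2 new (m, i)
  "gallinpagal" → prefix "gal" already present; 8 new (l, i, n, p, a, g, a, l)
  "paso" → 4 new (p, a, s, o)
  "galtormor" → prefix "gal" already present; 6 new (t, o, r, m, o, r)
  "gallulingal" → prefix "gall" already present; 7 new (u, l, i, n, g, a, l)
  "tator" → prefix "ta" already present; 3 new (t, o, r)
Total nodes = 4 + 5 + 2 + 5 + 6 + 8 + 9 + 4 + 2 + 3 + 3 + 7 + 4 + 2 + 2 + 8 + 4 + 6 + 7 + 3 = 94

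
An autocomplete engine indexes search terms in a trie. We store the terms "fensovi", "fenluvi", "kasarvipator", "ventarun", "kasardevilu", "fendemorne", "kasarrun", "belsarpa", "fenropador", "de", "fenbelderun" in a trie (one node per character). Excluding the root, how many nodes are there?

Trace insertions, counting only characters that open a new branch:
  "fensovi" → 7 new (f, e, n, s, o, v, i)
  "fenluvi" → prefix "fen" already present; 4 new (l, u, v, i)
  "kasarvipator" → 12 new (k, a, s, a, r, v, i, p, a, t, o, r)
  "ventarun" → 8 new (v, e, n, t, a, r, u, n)
  "kasardevilu" → prefix "kasar" already present; 6 new (d, e, v, i, l, u)
  "fendemorne" → prefix "fen" already present; 7 new (d, e, m, o, r, n, e)
  "kasarrun" → prefix "kasar" already present; 3 new (r, u, n)
  "belsarpa" → 8 new (b, e, l, s, a, r, p, a)
  "fenropador" → prefix "fen" already present; 7 new (r, o, p, a, d, o, r)
  "de" → 2 new (d, e)
  "fenbelderun" → prefix "fen" already present; 8 new (b, e, l, d, e, r, u, n)
Total nodes = 7 + 4 + 12 + 8 + 6 + 7 + 3 + 8 + 7 + 2 + 8 = 72

72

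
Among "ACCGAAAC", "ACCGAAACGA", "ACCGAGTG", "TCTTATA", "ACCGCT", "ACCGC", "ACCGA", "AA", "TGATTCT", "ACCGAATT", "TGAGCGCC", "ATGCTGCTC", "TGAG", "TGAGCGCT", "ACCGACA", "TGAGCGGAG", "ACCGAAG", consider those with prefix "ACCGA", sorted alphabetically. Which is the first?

Filter for "ACCGA…" and sort: "ACCGA", "ACCGAAAC", "ACCGAAACGA", "ACCGAAG", "ACCGAATT", "ACCGACA", "ACCGAGTG"
Position 1: ACCGA

ACCGA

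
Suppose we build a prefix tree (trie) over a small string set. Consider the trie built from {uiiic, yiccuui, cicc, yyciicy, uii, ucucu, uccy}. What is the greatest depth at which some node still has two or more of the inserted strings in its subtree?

3

The deepest shared node is where two words last agree before diverging.
e.g. "uii" and "uiiic" share the prefix "uii" of length 3; no pair shares a longer one.
Longest shared-prefix length: 3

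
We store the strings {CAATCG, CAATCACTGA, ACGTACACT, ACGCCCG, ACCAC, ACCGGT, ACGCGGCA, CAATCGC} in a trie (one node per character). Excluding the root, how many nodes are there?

Trace insertions, counting only characters that open a new branch:
  "CAATCG" → 6 new (C, A, A, T, C, G)
  "CAATCACTGA" → prefix "CAATC" already present; 5 new (A, C, T, G, A)
  "ACGTACACT" → 9 new (A, C, G, T, A, C, A, C, T)
  "ACGCCCG" → prefix "ACG" already present; 4 new (C, C, C, G)
  "ACCAC" → prefix "AC" already present; 3 new (C, A, C)
  "ACCGGT" → prefix "ACC" already present; 3 new (G, G, T)
  "ACGCGGCA" → prefix "ACGC" already present; 4 new (G, G, C, A)
  "CAATCGC" → prefix "CAATCG" already present; 1 new (C)
Total nodes = 6 + 5 + 9 + 4 + 3 + 3 + 4 + 1 = 35

35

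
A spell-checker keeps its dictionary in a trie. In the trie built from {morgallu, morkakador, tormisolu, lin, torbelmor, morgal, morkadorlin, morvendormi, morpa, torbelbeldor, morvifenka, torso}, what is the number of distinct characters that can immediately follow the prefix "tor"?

3

Follow the path "tor" to its node, then look at its outgoing edges.
Distinct next characters after "tor": b, m, s.
That node has 3 child edges.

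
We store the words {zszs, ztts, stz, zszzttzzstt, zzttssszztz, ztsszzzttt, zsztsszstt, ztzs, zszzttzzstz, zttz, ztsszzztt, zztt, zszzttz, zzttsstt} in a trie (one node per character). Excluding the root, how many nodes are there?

For each word, the new-node count is its length minus the longest prefix already in the trie:
  "zszs" → 4 new (z, s, z, s)
  "ztts" → prefix "z" already present; 3 new (t, t, s)
  "stz" → 3 new (s, t, z)
  "zszzttzzstt" → prefix "zsz" already present; 8 new (z, t, t, z, z, s, t, t)
  "zzttssszztz" → prefix "z" already present; 10 new (z, t, t, s, s, s, z, z, t, z)
  "ztsszzzttt" → prefix "zt" already present; 8 new (s, s, z, z, z, t, t, t)
  "zsztsszstt" → prefix "zsz" already present; 7 new (t, s, s, z, s, t, t)
  "ztzs" → prefix "zt" already present; 2 new (z, s)
  "zszzttzzstz" → prefix "zszzttzzst" already present; 1 new (z)
  "zttz" → prefix "ztt" already present; 1 new (z)
  "ztsszzztt" → prefix "ztsszzztt" already present; 0 new (none)
  "zztt" → prefix "zztt" already present; 0 new (none)
  "zszzttz" → prefix "zszzttz" already present; 0 new (none)
  "zzttsstt" → prefix "zzttss" already present; 2 new (t, t)
Total nodes = 4 + 3 + 3 + 8 + 10 + 8 + 7 + 2 + 1 + 1 + 0 + 0 + 0 + 2 = 49

49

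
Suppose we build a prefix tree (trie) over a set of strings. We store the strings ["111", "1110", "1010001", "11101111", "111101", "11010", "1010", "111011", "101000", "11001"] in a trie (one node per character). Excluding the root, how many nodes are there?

22

Trace insertions, counting only characters that open a new branch:
  "111" → 3 new (1, 1, 1)
  "1110" → prefix "111" already present; 1 new (0)
  "1010001" → prefix "1" already present; 6 new (0, 1, 0, 0, 0, 1)
  "11101111" → prefix "1110" already present; 4 new (1, 1, 1, 1)
  "111101" → prefix "111" already present; 3 new (1, 0, 1)
  "11010" → prefix "11" already present; 3 new (0, 1, 0)
  "1010" → prefix "1010" already present; 0 new (none)
  "111011" → prefix "111011" already present; 0 new (none)
  "101000" → prefix "101000" already present; 0 new (none)
  "11001" → prefix "110" already present; 2 new (0, 1)
Total nodes = 3 + 1 + 6 + 4 + 3 + 3 + 0 + 0 + 0 + 2 = 22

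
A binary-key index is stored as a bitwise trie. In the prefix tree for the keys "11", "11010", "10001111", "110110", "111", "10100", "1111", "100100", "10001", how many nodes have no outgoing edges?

Leaves are exactly the stored words that no other stored word extends.
Those words: "10001111", "100100", "10100", "11010", "110110", "1111"
Leaf count: 6

6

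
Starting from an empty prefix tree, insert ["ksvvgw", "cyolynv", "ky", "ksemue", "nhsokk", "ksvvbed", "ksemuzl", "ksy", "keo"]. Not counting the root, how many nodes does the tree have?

32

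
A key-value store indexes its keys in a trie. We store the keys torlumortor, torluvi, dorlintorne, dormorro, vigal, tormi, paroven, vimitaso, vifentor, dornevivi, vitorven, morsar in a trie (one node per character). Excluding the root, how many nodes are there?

Count nodes per top-level branch (shared prefixes stored once):
  'd'-branch (dorlintorne, dormorro, dornevivi): 22 nodes
  'm'-branch (morsar): 6 nodes
  'p'-branch (paroven): 7 nodes
  't'-branch (torlumortor, torluvi, tormi): 15 nodes
  'v'-branch (vifentor, vigal, vimitaso, vitorven): 23 nodes
Sum: 73

73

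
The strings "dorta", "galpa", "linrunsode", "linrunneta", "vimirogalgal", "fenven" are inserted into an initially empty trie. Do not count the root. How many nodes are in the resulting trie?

For each word, the new-node count is its length minus the longest prefix already in the trie:
  "dorta" → 5 new (d, o, r, t, a)
  "galpa" → 5 new (g, a, l, p, a)
  "linrunsode" → 10 new (l, i, n, r, u, n, s, o, d, e)
  "linrunneta" → prefix "linrun" already present; 4 new (n, e, t, a)
  "vimirogalgal" → 12 new (v, i, m, i, r, o, g, a, l, g, a, l)
  "fenven" → 6 new (f, e, n, v, e, n)
Total nodes = 5 + 5 + 10 + 4 + 12 + 6 = 42

42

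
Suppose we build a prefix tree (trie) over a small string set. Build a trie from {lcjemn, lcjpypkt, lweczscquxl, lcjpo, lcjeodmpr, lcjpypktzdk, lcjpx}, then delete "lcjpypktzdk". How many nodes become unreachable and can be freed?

3

After clearing the end-marker at "lcjpypktzdk", prune upward until reaching a node still needed by another word.
The suffix "zdk" (3 nodes) is used only by "lcjpypktzdk"; "lcjpypkt" is itself a stored word, so pruning stops there.
Nodes removed: 3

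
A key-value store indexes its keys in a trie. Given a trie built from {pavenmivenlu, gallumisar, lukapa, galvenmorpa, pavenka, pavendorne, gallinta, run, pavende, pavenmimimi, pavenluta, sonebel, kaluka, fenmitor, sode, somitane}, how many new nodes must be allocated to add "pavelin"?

3

The longest prefix of "pavelin" already in the trie is "pave" (length 4).
New nodes needed: |"pavelin"| − 4 = 7 − 4 = 3.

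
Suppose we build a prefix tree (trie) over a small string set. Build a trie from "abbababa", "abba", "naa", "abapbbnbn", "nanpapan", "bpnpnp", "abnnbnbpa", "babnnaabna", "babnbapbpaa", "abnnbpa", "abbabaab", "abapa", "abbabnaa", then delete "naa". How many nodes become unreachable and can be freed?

A node on "naa"'s path can go only if nothing else ends at it or branches off below it.
The suffix "a" (1 node) is used only by "naa"; the node for "na" still has the child "n", so pruning stops there.
Nodes removed: 1

1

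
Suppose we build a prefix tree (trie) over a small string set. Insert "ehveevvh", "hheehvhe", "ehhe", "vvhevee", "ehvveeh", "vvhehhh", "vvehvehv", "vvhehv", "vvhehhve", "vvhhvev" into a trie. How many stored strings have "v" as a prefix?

Traverse to the node for "v", then collect every word in that subtree.
Matches: "vvehvehv", "vvhehhh", "vvhehhve", "vvhehv", "vvhevee", "vvhhvev"
Count: 6

6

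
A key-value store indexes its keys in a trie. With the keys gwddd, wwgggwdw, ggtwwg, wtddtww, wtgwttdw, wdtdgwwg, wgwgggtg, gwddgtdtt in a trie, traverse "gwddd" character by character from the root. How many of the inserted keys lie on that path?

1

Walk "gwddd" from the root; an end-of-word marker is hit whenever a stored word is a prefix of "gwddd".
Prefixes of the query that are stored words: "gwddd"
Count: 1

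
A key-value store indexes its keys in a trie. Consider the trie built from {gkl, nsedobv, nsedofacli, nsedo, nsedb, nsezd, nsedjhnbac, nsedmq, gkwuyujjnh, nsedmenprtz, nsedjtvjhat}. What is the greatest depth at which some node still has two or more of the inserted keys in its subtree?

5

Look for the deepest trie node that still has at least two words in its subtree.
"nsedjhnbac" and "nsedjtvjhat" agree on "nsedj" (5 characters) before diverging; nothing deeper is shared.
Longest shared-prefix length: 5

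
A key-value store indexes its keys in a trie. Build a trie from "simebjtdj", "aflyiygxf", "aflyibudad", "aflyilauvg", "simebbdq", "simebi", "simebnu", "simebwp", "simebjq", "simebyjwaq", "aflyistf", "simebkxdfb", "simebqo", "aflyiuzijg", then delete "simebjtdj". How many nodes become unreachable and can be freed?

3

A node on "simebjtdj"'s path can go only if nothing else ends at it or branches off below it.
The suffix "tdj" (3 nodes) is used only by "simebjtdj"; the node for "simebj" still has the child "q", so pruning stops there.
Nodes removed: 3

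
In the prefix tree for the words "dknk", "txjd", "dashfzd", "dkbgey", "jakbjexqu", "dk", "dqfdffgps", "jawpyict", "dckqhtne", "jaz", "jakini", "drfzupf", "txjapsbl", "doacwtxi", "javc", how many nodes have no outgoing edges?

14

A leaf is a node with no children — equivalently, the end of a word that is not a proper prefix of any other stored word.
Those words: "dashfzd", "dckqhtne", "dkbgey", "dknk", "doacwtxi", "dqfdffgps", "drfzupf", "jakbjexqu", "jakini", "javc", "jawpyict", "jaz", "txjapsbl", "txjd"
Leaf count: 14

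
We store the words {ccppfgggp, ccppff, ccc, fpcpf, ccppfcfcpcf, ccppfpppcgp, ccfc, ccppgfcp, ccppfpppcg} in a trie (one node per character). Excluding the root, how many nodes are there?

34

Trace insertions, counting only characters that open a new branch:
  "ccppfgggp" → 9 new (c, c, p, p, f, g, g, g, p)
  "ccppff" → prefix "ccppf" already present; 1 new (f)
  "ccc" → prefix "cc" already present; 1 new (c)
  "fpcpf" → 5 new (f, p, c, p, f)
  "ccppfcfcpcf" → prefix "ccppf" already present; 6 new (c, f, c, p, c, f)
  "ccppfpppcgp" → prefix "ccppf" already present; 6 new (p, p, p, c, g, p)
  "ccfc" → prefix "cc" already present; 2 new (f, c)
  "ccppgfcp" → prefix "ccpp" already present; 4 new (g, f, c, p)
  "ccppfpppcg" → prefix "ccppfpppcg" already present; 0 new (none)
Total nodes = 9 + 1 + 1 + 5 + 6 + 6 + 2 + 4 + 0 = 34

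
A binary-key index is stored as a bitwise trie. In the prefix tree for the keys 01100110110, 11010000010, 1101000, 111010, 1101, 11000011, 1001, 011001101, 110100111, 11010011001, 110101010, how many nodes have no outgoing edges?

Leaves are exactly the stored words that no other stored word extends.
Those words: "01100110110", "1001", "11000011", "11010000010", "11010011001", "110100111", "110101010", "111010"
Leaf count: 8

8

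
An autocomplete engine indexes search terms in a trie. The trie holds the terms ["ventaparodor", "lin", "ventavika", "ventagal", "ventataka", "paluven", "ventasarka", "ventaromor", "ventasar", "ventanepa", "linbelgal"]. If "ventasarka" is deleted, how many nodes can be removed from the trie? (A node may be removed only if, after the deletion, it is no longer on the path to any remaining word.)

After clearing the end-marker at "ventasarka", prune upward until reaching a node still needed by another word.
The suffix "ka" (2 nodes) is used only by "ventasarka"; "ventasar" is itself a stored word, so pruning stops there.
Nodes removed: 2

2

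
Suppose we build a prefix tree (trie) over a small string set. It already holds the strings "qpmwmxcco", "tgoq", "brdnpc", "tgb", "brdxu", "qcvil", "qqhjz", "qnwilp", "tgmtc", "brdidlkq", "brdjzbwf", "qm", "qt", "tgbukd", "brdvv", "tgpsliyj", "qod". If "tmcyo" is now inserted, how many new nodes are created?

4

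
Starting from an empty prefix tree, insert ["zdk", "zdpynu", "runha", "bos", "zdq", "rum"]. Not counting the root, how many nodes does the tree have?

17

Trie structure (* marks end of a word):
(root)
├─ b
│  └─ o
│     └─ s *
├─ r
│  └─ u
│     ├─ m *
│     └─ n
│        └─ h
│           └─ a *
└─ z
   └─ d
      ├─ k *
      ├─ p
      │  └─ y
      │     └─ n
      │        └─ u *
      └─ q *
Counting every labelled node above: 17.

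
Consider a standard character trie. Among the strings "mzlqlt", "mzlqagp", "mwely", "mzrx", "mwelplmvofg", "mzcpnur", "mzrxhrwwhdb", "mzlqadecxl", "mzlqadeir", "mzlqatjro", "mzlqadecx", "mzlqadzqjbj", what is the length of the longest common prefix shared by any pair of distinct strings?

9

The deepest shared node is where two words last agree before diverging.
"mzlqadecx" and "mzlqadecxl" agree on "mzlqadecx" (9 characters) before diverging; nothing deeper is shared.
Longest shared-prefix length: 9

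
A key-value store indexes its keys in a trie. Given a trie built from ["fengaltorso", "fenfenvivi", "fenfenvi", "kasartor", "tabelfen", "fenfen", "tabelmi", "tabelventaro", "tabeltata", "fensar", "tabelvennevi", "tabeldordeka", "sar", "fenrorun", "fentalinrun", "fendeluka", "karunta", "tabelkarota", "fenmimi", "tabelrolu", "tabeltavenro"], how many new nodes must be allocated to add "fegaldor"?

The longest prefix of "fegaldor" already in the trie is "fe" (length 2).
So 8 − 2 = 6 new nodes.

6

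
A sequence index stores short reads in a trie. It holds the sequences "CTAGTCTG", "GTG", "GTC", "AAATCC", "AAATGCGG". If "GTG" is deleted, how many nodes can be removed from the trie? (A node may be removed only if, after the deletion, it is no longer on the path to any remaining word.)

After clearing the end-marker at "GTG", prune upward until reaching a node still needed by another word.
The suffix "G" (1 node) is used only by "GTG"; the node for "GT" still has the child "C", so pruning stops there.
Nodes removed: 1

1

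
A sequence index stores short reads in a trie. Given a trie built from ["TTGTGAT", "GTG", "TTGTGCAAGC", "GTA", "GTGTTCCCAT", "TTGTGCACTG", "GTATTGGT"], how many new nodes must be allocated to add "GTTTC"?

"GT" is already a path in the trie; the remaining "TTC" must be added.
So 5 − 2 = 3 new nodes.

3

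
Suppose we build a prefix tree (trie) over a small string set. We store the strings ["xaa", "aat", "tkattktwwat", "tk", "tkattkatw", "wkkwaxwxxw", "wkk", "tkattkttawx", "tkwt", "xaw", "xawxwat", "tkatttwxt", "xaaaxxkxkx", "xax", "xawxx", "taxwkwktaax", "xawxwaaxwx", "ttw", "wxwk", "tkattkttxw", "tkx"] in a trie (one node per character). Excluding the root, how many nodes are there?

Count nodes per top-level branch (shared prefixes stored once):
  'a'-branch (aat): 3 nodes
  't'-branch (taxwkwktaax, tk, tkattkatw, tkattkttawx, tkattkttxw, tkattktwwat, tkatttwxt, tkwt, tkx, ttw): 39 nodes
  'w'-branch (wkk, wkkwaxwxxw, wxwk): 13 nodes
  'x'-branch (xaa, xaaaxxkxkx, xaw, xawxwaaxwx, xawxwat, xawxx, xax): 21 nodes
Sum: 76

76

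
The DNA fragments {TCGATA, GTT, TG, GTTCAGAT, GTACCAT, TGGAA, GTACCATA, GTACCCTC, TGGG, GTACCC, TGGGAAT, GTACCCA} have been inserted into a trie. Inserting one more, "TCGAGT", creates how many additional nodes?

The longest prefix of "TCGAGT" already in the trie is "TCGA" (length 4).
Each of the 2 remaining characters creates one node.

2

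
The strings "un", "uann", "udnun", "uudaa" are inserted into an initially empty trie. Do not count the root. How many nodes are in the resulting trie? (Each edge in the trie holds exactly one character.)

13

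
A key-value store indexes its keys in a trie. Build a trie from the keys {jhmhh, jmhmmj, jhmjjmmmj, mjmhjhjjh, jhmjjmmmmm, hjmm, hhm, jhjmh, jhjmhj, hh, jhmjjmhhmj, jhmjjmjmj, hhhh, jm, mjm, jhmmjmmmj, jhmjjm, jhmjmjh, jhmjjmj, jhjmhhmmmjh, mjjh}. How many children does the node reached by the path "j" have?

Walk "j" from the root, arriving at one node.
Characters that immediately follow "j" among the stored strings: {h, m}.
That node has 2 child edges.

2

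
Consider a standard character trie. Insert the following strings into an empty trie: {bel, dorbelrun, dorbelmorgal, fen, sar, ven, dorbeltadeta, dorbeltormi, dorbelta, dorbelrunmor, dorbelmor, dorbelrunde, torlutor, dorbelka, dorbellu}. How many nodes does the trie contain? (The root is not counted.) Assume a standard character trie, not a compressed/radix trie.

Trace insertions, counting only characters that open a new branch:
  "bel" → 3 new (b, e, l)
  "dorbelrun" → 9 new (d, o, r, b, e, l, r, u, n)
  "dorbelmorgal" → prefix "dorbel" already present; 6 new (m, o, r, g, a, l)
  "fen" → 3 new (f, e, n)
  "sar" → 3 new (s, a, r)
  "ven" → 3 new (v, e, n)
  "dorbeltadeta" → prefix "dorbel" already present; 6 new (t, a, d, e, t, a)
  "dorbeltormi" → prefix "dorbelt" already present; 4 new (o, r, m, i)
  "dorbelta" → prefix "dorbelta" already present; 0 new (none)
  "dorbelrunmor" → prefix "dorbelrun" already present; 3 new (m, o, r)
  "dorbelmor" → prefix "dorbelmor" already present; 0 new (none)
  "dorbelrunde" → prefix "dorbelrun" already present; 2 new (d, e)
  "torlutor" → 8 new (t, o, r, l, u, t, o, r)
  "dorbelka" → prefix "dorbel" already present; 2 new (k, a)
  "dorbellu" → prefix "dorbel" already present; 2 new (l, u)
Total nodes = 3 + 9 + 6 + 3 + 3 + 3 + 6 + 4 + 0 + 3 + 0 + 2 + 8 + 2 + 2 = 54

54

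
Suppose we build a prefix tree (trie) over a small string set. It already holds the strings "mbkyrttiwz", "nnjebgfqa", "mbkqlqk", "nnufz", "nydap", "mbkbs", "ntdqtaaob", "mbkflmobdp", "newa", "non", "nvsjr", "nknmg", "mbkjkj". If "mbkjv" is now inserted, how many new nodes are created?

1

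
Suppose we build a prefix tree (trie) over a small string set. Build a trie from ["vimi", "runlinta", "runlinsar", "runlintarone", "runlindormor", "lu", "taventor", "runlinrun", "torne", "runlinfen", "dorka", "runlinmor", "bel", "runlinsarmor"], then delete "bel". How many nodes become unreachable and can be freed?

Walk "bel" from the leaf back toward the root, removing each node that no remaining word uses.
No other word shares any prefix with "bel", so all 3 of its nodes go.
Nodes removed: 3

3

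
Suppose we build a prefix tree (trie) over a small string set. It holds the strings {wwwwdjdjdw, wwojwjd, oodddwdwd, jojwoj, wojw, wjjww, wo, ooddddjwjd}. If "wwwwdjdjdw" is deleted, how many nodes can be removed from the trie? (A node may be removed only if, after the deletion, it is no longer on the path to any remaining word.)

After clearing the end-marker at "wwwwdjdjdw", prune upward until reaching a node still needed by another word.
The suffix "wwdjdjdw" (8 nodes) is used only by "wwwwdjdjdw"; the node for "ww" still has the child "o", so pruning stops there.
Nodes removed: 8

8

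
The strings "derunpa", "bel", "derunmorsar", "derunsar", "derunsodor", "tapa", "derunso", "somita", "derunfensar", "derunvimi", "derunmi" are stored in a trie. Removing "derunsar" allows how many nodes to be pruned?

2

Walk "derunsar" from the leaf back toward the root, removing each node that no remaining word uses.
The suffix "ar" (2 nodes) is used only by "derunsar"; the node for "deruns" still has the child "o", so pruning stops there.
Nodes removed: 2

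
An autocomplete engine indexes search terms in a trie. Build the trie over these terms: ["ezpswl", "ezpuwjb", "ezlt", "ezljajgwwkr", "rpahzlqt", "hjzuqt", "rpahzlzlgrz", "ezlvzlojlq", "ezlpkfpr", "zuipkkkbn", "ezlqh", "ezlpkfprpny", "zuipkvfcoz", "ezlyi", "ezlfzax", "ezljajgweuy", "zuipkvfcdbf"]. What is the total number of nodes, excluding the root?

Insert word by word; a character creates a node only if that edge doesn't already exist:
  "ezpswl" → 6 new (e, z, p, s, w, l)
  "ezpuwjb" → prefix "ezp" already present; 4 new (u, w, j, b)
  "ezlt" → prefix "ez" already present; 2 new (l, t)
  "ezljajgwwkr" → prefix "ezl" already present; 8 new (j, a, j, g, w, w, k, r)
  "rpahzlqt" → 8 new (r, p, a, h, z, l, q, t)
  "hjzuqt" → 6 new (h, j, z, u, q, t)
  "rpahzlzlgrz" → prefix "rpahzl" already present; 5 new (z, l, g, r, z)
  "ezlvzlojlq" → prefix "ezl" already present; 7 new (v, z, l, o, j, l, q)
  "ezlpkfpr" → prefix "ezl" already present; 5 new (p, k, f, p, r)
  "zuipkkkbn" → 9 new (z, u, i, p, k, k, k, b, n)
  "ezlqh" → prefix "ezl" already present; 2 new (q, h)
  "ezlpkfprpny" → prefix "ezlpkfpr" already present; 3 new (p, n, y)
  "zuipkvfcoz" → prefix "zuipk" already present; 5 new (v, f, c, o, z)
  "ezlyi" → prefix "ezl" already present; 2 new (y, i)
  "ezlfzax" → prefix "ezl" already present; 4 new (f, z, a, x)
  "ezljajgweuy" → prefix "ezljajgw" already present; 3 new (e, u, y)
  "zuipkvfcdbf" → prefix "zuipkvfc" already present; 3 new (d, b, f)
Total nodes = 6 + 4 + 2 + 8 + 8 + 6 + 5 + 7 + 5 + 9 + 2 + 3 + 5 + 2 + 4 + 3 + 3 = 82

82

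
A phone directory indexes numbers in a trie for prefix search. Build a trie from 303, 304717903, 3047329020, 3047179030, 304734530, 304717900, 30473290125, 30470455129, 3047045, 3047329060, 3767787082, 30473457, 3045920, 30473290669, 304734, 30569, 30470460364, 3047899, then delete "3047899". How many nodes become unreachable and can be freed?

3

A node on "3047899"'s path can go only if nothing else ends at it or branches off below it.
The suffix "899" (3 nodes) is used only by "3047899"; the node for "3047" still has the child "1", so pruning stops there.
Nodes removed: 3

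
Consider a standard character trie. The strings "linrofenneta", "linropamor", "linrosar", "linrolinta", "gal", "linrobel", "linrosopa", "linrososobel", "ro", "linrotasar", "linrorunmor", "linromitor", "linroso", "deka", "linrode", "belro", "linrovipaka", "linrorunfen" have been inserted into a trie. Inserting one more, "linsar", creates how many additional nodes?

3

The longest prefix of "linsar" already in the trie is "lin" (length 3).
Each of the 3 remaining characters creates one node.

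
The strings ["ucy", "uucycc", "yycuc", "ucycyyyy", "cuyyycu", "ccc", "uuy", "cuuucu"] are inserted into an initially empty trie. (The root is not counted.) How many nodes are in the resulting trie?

Trie structure (* marks end of a word):
(root)
├─ c
│  ├─ c
│  │  └─ c *
│  └─ u
│     ├─ u
│     │  └─ u
│     │     └─ c
│     │        └─ u *
│     └─ y
│        └─ y
│           └─ y
│              └─ c
│                 └─ u *
├─ u
│  ├─ c
│  │  └─ y *
│  │     └─ c
│  │        └─ y
│  │           └─ y
│  │              └─ y
│  │                 └─ y *
│  └─ u
│     ├─ c
│     │  └─ y
│     │     └─ c
│     │        └─ c *
│     └─ y *
└─ y
   └─ y
      └─ c
         └─ u
            └─ c *
Counting every labelled node above: 32.

32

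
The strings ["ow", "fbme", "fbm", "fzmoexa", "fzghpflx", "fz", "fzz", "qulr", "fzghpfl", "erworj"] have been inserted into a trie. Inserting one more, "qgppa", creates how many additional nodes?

4

"q" is already a path in the trie; the remaining "gppa" must be added.
So 5 − 1 = 4 new nodes.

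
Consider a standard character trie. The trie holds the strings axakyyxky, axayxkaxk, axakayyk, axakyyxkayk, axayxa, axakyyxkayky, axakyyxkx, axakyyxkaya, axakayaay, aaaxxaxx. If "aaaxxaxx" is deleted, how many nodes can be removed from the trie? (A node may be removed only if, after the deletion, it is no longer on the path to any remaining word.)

After clearing the end-marker at "aaaxxaxx", prune upward until reaching a node still needed by another word.
The suffix "aaxxaxx" (7 nodes) is used only by "aaaxxaxx"; the node for "a" still has the child "x", so pruning stops there.
Nodes removed: 7

7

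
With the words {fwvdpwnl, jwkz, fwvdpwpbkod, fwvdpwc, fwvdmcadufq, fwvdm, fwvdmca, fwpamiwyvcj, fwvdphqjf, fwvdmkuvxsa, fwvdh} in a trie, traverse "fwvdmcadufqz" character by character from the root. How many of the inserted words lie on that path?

Traverse "fwvdmcadufqz" character by character; count nodes along the way that are marked as word ends.
Prefixes of the query that are stored words: "fwvdm", "fwvdmca", "fwvdmcadufq"
Count: 3

3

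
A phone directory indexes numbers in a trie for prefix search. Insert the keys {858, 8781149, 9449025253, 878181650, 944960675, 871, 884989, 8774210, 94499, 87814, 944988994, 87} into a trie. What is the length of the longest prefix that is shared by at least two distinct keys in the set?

Equivalently: take the maximum, over all pairs, of their longest common prefix length.
e.g. "8781149" and "87814" share the prefix "8781" of length 4; no pair shares a longer one.
Longest shared-prefix length: 4

4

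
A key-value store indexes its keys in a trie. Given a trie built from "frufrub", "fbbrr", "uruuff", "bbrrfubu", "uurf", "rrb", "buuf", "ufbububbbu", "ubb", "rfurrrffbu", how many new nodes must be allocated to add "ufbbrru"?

4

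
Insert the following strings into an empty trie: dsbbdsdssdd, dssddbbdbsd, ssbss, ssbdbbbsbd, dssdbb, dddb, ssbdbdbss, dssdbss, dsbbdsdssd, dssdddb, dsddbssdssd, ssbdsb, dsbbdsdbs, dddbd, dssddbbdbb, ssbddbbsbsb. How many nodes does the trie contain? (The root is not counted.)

Count nodes per top-level branch (shared prefixes stored once):
  'd'-branch (dddb, dddbd, dsbbdsdbs, dsbbdsdssd, dsbbdsdssdd, dsddbssdssd, dssdbb, dssdbss, dssddbbdbb, dssddbbdbsd, dssdddb): 42 nodes
  's'-branch (ssbdbbbsbd, ssbdbdbss, ssbddbbsbsb, ssbdsb, ssbss): 25 nodes
Sum: 67

67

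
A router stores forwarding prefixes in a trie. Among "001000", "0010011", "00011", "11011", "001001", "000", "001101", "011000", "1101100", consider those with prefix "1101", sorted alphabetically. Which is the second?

DFS of the "1101" subtree visits, in order: "11011", "1101100"
The 2nd is 1101100.

1101100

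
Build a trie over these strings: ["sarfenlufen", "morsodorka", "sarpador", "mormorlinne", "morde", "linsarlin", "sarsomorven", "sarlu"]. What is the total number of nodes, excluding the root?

For each word, the new-node count is its length minus the longest prefix already in the trie:
  "sarfenlufen" → 11 new (s, a, r, f, e, n, l, u, f, e, n)
  "morsodorka" → 10 new (m, o, r, s, o, d, o, r, k, a)
  "sarpador" → prefix "sar" already present; 5 new (p, a, d, o, r)
  "mormorlinne" → prefix "mor" already present; 8 new (m, o, r, l, i, n, n, e)
  "morde" → prefix "mor" already present; 2 new (d, e)
  "linsarlin" → 9 new (l, i, n, s, a, r, l, i, n)
  "sarsomorven" → prefix "sar" already present; 8 new (s, o, m, o, r, v, e, n)
  "sarlu" → prefix "sar" already present; 2 new (l, u)
Total nodes = 11 + 10 + 5 + 8 + 2 + 9 + 8 + 2 = 55

55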